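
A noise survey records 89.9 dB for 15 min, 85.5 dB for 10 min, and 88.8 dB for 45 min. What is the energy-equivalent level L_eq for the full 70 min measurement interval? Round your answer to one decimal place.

Weight each interval's intensity by its duration and average over T = 70 min:
Σ tᵢ·10^(Lᵢ/10) = 15·10^(89.9/10) + 10·10^(85.5/10) + 45·10^(88.8/10) = 5.234e+10.
L_eq = 10·log₁₀(5.234e+10/70) = 88.74 dB.

88.7 dB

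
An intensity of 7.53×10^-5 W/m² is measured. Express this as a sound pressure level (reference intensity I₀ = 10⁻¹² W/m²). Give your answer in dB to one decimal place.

L = 10·log₁₀(I/I₀) = 10·log₁₀(7.53×10^-5/10⁻¹²) = 10·log₁₀(7.53×10^7).
L = 10·(0.8768 + 7) = 78.77 dB.

78.8 dB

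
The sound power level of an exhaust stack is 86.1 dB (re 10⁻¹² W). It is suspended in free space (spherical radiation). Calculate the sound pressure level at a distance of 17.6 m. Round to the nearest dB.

50 dB

The power spreads over a sphere of area 4π·r², so L_p = L_w − 10·log₁₀(4π·r²).
4π·r² = 3893 m², 10·log₁₀ of that is 35.902 dB.
L_p = 86.1 − 35.902 = 50.20 dB.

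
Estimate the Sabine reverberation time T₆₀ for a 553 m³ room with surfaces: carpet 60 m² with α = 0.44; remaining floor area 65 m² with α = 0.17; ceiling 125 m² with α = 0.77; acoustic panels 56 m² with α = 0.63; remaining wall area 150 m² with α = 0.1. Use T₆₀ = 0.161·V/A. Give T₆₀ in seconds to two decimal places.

A = Σ Sᵢαᵢ = 60·0.44 + 65·0.17 + 125·0.77 + 56·0.63 + 150·0.1 = 183.98 m².
T₆₀ = 0.161·V/A = 0.161·553/183.98 = 0.484 s.

0.48 s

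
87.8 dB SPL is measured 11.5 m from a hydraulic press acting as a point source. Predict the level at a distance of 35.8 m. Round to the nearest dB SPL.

78 dB SPL

Point-source attenuation: ΔL = 20·log₁₀(r₂/r₁) = 20·log₁₀(35.8/11.5) = 9.864 dB.
L₂ = 87.8 − 20·log₁₀(35.8/11.5) = 87.8 − 9.864 = 77.94 dB SPL.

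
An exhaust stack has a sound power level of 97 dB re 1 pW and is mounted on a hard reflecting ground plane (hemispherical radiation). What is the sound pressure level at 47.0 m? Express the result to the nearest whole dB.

56 dB

L_p = L_w − 10·log₁₀(2π·r²) with r = 47.0 m.
2π·r² = 1.388e+04 m², 10·log₁₀ of that is 41.424 dB.
L_p = 97 − 41.424 = 55.58 dB.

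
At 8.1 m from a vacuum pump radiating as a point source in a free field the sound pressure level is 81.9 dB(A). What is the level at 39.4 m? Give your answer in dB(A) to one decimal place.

68.2 dB(A)

Spherical spreading from a point source gives a 20·log₁₀(r₂/r₁) drop.
L₂ = 81.9 − 20·log₁₀(39.4/8.1) = 81.9 − 13.740 = 68.16 dB(A).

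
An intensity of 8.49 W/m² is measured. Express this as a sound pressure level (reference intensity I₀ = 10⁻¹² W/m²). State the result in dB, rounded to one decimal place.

129.3 dB

I/I₀ = 8.49/10⁻¹² = 8.49×10^12, and L = 10·log₁₀(I/I₀).
L = 10·(0.9289 + 12) = 129.29 dB.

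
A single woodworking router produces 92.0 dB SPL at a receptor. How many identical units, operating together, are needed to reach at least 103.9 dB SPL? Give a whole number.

Need L₁ + 10·log₁₀ N ≥ 103.9, i.e. log₁₀ N ≥ 1.19.
N ≥ 10^(11.9/10) = 15.488, so N = 16.

16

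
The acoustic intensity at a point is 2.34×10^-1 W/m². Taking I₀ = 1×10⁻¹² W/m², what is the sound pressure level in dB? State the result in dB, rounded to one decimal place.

I/I₀ = 2.34×10^-1/10⁻¹² = 2.34×10^11, and L = 10·log₁₀(I/I₀).
L = 10·(0.3692 + 11) = 113.69 dB.

113.7 dB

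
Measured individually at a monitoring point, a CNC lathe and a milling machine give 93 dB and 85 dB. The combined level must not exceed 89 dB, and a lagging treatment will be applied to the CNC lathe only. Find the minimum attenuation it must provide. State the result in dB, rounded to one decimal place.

Fixed contribution from the other source: Σ 10^(L/10) = 10^(85/10) = 3.162e+08 (85.00 dB).
To meet 89 dB overall, the treated CNC lathe may contribute at most 10^(89/10) − 3.162e+08 = 4.781e+08, i.e. 86.80 dB.
Required insertion loss = 93 − 86.80 = 6.20 dB.

6.2 dB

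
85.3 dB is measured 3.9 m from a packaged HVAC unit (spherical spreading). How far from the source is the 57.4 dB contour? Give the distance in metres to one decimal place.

96.8 m

Point-source spreading drops the level by 20·log₁₀(r₂/r₁); inverting, r₂/r₁ = 10^(ΔL/20).
r₂ = 3.9·10^((85.3−57.4)/20) = 3.9·10^(27.9/20) = 96.84 m.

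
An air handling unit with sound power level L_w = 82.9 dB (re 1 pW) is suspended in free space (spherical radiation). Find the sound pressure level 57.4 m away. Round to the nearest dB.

37 dB

The power spreads over a sphere of area 4π·r², so L_p = L_w − 10·log₁₀(4π·r²).
4π·r² = 4.14e+04 m², 10·log₁₀ of that is 46.170 dB.
L_p = 82.9 − 46.170 = 36.73 dB.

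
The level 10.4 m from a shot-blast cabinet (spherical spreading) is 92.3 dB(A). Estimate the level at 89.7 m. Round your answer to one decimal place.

73.6 dB(A)

For a point source, L₂ = L₁ − 20·log₁₀(r₂/r₁).
L₂ = 92.3 − 20·log₁₀(89.7/10.4) = 92.3 − 18.715 = 73.58 dB(A).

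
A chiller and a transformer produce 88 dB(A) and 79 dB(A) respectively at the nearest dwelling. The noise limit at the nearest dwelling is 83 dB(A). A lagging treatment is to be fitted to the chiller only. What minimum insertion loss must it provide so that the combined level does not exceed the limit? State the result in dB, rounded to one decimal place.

7.2 dB

Everything except the chiller sums to 10^(79/10) = 7.943e+07 in linear terms, 79.00 dB(A).
To meet 83 dB(A) overall, the treated chiller may contribute at most 10^(83/10) − 7.943e+07 = 1.201e+08, i.e. 80.80 dB(A).
So the chiller must be reduced from 88 to 80.80 dB(A): IL = 7.20 dB.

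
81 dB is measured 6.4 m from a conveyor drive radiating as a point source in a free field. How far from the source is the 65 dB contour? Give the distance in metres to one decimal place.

40.4 m

For a point source L₁ − L₂ = 20·log₁₀(r₂/r₁), so r₂ = r₁·10^((L₁−L₂)/20).
r₂ = 6.4·10^((81−65)/20) = 6.4·10^(16.0/20) = 40.38 m.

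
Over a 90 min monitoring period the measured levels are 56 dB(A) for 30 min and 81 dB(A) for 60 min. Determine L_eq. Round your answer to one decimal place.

79.2 dB(A)

L_eq = 10·log₁₀[(1/T)·Σ tᵢ·10^(Lᵢ/10)] with T = 90 min.
Σ tᵢ·10^(Lᵢ/10) = 30·10^(56/10) + 60·10^(81/10) = 7.565e+09.
L_eq = 10·log₁₀(7.565e+09/90) = 79.25 dB(A).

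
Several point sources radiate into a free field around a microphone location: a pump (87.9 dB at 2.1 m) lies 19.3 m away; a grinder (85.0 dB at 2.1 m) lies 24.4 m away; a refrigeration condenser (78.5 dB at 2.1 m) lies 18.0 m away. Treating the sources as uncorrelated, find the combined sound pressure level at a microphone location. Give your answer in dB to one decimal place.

70.3 dB

Apply inverse-square spreading to bring every level to the receiver, then sum 10^(L/10).
pump: 87.9 − 20·log₁₀(19.3/2.1) = 87.9 − 19.27 = 68.63 dB.
grinder: 85.0 − 20·log₁₀(24.4/2.1) = 85.0 − 21.30 = 63.70 dB.
refrigeration condenser: 78.5 − 20·log₁₀(18.0/2.1) = 78.5 − 18.66 = 59.84 dB.
Σ 10^(L/10) = 1.061e+07 → L_total = 10·log₁₀(1.061e+07) = 70.26 dB.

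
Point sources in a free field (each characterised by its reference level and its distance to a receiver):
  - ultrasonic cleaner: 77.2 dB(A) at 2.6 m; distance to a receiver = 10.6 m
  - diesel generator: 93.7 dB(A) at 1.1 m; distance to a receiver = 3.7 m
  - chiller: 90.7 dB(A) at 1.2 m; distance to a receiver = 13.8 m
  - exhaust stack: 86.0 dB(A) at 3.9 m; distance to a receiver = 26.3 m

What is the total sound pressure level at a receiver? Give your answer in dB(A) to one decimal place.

Apply inverse-square spreading to bring every level to the receiver, then sum 10^(L/10).
ultrasonic cleaner: 77.2 − 20·log₁₀(10.6/2.6) = 77.2 − 12.21 = 64.99 dB(A).
diesel generator: 93.7 − 20·log₁₀(3.7/1.1) = 93.7 − 10.54 = 83.16 dB(A).
chiller: 90.7 − 20·log₁₀(13.8/1.2) = 90.7 − 21.21 = 69.49 dB(A).
exhaust stack: 86.0 − 20·log₁₀(26.3/3.9) = 86.0 − 16.58 = 69.42 dB(A).
Σ 10^(L/10) = 2.280e+08 → L_total = 10·log₁₀(2.280e+08) = 83.58 dB(A).

83.6 dB(A)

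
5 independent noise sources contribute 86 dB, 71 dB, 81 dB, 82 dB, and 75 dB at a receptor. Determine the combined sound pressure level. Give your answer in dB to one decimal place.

88.6 dB

Incoherent sources combine by intensity addition: L_total = 10·log₁₀(Σ 10^(L_i/10)).
Σ 10^(L/10) = 10^(86/10) + 10^(71/10) + 10^(81/10) + 10^(82/10) + 10^(75/10) = 7.267e+08.
L_total = 10·log₁₀(7.267e+08) = 88.61 dB.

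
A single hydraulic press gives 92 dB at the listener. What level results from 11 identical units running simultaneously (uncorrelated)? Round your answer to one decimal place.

With 11 equal, uncorrelated contributions the intensity is 11× that of one unit, giving a rise of 10·log₁₀ 11.
L_total = 92 + 10·log₁₀(11) = 92 + 10.414 = 102.41 dB.

102.4 dB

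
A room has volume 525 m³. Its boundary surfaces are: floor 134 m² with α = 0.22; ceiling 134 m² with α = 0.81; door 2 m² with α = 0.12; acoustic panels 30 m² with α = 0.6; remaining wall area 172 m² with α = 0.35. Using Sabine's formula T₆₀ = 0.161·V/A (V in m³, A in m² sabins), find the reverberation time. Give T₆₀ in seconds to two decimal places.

Summing Sᵢαᵢ: 134·0.22 + 134·0.81 + 2·0.12 + 30·0.6 + 172·0.35 = 216.46 m².
T₆₀ = 0.161 × 525 / 216.46 = 0.390 s.

0.39 s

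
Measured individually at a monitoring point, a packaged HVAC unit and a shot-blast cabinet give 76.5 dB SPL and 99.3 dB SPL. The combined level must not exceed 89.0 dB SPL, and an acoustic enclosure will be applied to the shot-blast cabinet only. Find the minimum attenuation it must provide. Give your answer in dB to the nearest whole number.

11 dB

The untreated sources together contribute 10^(76.5/10) = 4.467e+07, i.e. 76.50 dB SPL.
To meet 89.0 dB SPL overall, the treated shot-blast cabinet may contribute at most 10^(89.0/10) − 4.467e+07 = 7.497e+08, i.e. 88.75 dB SPL.
So the shot-blast cabinet must be reduced from 99.3 to 88.75 dB SPL: IL = 10.55 dB.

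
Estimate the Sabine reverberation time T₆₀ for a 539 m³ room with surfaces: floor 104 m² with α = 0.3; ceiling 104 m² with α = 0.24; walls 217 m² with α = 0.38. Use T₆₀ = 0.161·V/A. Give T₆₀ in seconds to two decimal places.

Total absorption A = 104·0.3 + 104·0.24 + 217·0.38 = 138.62 m² sabins.
T₆₀ = 0.161·V/A = 0.161·539/138.62 = 0.626 s.

0.63 s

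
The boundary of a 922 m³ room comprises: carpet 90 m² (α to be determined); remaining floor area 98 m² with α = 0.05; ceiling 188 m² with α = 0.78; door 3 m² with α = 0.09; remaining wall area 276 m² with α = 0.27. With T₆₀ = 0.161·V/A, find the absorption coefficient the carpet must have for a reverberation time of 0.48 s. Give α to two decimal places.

A = 0.161·V/T₆₀ = 0.161·922/0.48 = 309.25 m² sabins.
Absorption from the other surfaces = 98·0.05 + 188·0.78 + 3·0.09 + 276·0.27 = 226.33 m², so the carpet must supply 82.92 m² over 90 m².
α = 82.92/90 = 0.921.

0.92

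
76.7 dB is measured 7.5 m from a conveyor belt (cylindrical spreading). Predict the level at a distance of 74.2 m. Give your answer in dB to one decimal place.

For a line source, L₂ = L₁ − 10·log₁₀(r₂/r₁).
L₂ = 76.7 − 10·log₁₀(74.2/7.5) = 76.7 − 9.953 = 66.75 dB.

66.7 dB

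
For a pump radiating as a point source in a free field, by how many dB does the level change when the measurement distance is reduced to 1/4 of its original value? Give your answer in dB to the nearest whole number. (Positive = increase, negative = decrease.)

Point-source spreading: ΔL = −20·log₁₀(r₂/r₁).
ΔL = −20·log₁₀(0.25) = +12.04 dB.

+12 dB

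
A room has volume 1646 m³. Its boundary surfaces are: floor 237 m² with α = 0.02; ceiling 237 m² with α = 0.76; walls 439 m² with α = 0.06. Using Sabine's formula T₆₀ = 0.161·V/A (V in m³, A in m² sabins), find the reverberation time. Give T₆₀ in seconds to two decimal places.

A = Σ Sᵢαᵢ = 237·0.02 + 237·0.76 + 439·0.06 = 211.20 m².
T₆₀ = 0.161 × 1646 / 211.20 = 1.255 s.

1.25 s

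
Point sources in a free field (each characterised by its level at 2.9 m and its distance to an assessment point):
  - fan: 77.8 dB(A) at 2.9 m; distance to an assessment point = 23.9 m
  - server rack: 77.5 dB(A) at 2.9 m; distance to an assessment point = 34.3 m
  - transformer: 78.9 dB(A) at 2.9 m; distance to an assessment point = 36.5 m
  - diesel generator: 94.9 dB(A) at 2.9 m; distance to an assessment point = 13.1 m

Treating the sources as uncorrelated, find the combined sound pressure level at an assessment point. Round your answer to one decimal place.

81.9 dB(A)

Propagate each source to the receiver with L = L_ref − 20·log₁₀(r/r_ref), then add intensities.
fan: 77.8 − 20·log₁₀(23.9/2.9) = 77.8 − 18.32 = 59.48 dB(A).
server rack: 77.5 − 20·log₁₀(34.3/2.9) = 77.5 − 21.46 = 56.04 dB(A).
transformer: 78.9 − 20·log₁₀(36.5/2.9) = 78.9 − 22.00 = 56.90 dB(A).
diesel generator: 94.9 − 20·log₁₀(13.1/2.9) = 94.9 − 13.10 = 81.80 dB(A).
Σ 10^(L/10) = 1.532e+08 → L_total = 10·log₁₀(1.532e+08) = 81.85 dB(A).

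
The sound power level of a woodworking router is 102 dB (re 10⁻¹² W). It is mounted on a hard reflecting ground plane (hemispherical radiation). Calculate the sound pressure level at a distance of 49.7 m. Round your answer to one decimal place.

L_p = L_w − 10·log₁₀(2π·r²) with r = 49.7 m.
2π·r² = 1.552e+04 m², 10·log₁₀ of that is 41.909 dB.
L_p = 102 − 41.909 = 60.09 dB.

60.1 dB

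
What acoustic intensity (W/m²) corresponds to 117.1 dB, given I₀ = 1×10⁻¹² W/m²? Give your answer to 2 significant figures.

I/I₀ = 10^(117.1/10) = 5.129e+11, so I = 5.129e+11 × 10⁻¹² W/m².

0.51 W/m²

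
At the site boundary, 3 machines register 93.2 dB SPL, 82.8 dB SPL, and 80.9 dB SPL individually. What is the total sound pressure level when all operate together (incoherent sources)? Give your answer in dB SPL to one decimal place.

93.8 dB SPL

For uncorrelated sources the intensities add, so convert each level to linear form, sum, and take 10·log₁₀ of the total.
Σ 10^(L/10) = 10^(93.2/10) + 10^(82.8/10) + 10^(80.9/10) = 2.403e+09.
L_total = 10·log₁₀(2.403e+09) = 93.81 dB SPL.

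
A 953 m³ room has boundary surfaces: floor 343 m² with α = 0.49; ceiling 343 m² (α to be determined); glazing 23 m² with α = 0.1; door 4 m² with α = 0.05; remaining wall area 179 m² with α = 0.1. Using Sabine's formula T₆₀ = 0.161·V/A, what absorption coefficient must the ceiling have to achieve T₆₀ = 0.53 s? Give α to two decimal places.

Required total absorption A = 0.161·953/0.53 = 289.50 m².
Absorption from the other surfaces = 343·0.49 + 23·0.1 + 4·0.05 + 179·0.1 = 188.47 m², so the ceiling must supply 101.03 m² over 343 m².
α = 101.03/343 = 0.295.

0.29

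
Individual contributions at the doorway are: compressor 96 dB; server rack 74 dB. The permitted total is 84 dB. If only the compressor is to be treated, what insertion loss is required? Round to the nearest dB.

12 dB

The untreated sources together contribute 10^(74/10) = 2.512e+07, i.e. 74.00 dB.
To meet 84 dB overall, the treated compressor may contribute at most 10^(84/10) − 2.512e+07 = 2.261e+08, i.e. 83.54 dB.
Required insertion loss = 96 − 83.54 = 12.46 dB.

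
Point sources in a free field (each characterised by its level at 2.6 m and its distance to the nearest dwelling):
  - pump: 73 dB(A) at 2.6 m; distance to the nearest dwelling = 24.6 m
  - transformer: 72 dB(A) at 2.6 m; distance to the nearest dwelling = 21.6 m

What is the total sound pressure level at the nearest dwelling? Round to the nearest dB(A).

57 dB(A)

Propagate each source to the receiver with L = L_ref − 20·log₁₀(r/r_ref), then add intensities.
pump: 73 − 20·log₁₀(24.6/2.6) = 73 − 19.52 = 53.48 dB(A).
transformer: 72 − 20·log₁₀(21.6/2.6) = 72 − 18.39 = 53.61 dB(A).
Σ 10^(L/10) = 4.525e+05 → L_total = 10·log₁₀(4.525e+05) = 56.56 dB(A).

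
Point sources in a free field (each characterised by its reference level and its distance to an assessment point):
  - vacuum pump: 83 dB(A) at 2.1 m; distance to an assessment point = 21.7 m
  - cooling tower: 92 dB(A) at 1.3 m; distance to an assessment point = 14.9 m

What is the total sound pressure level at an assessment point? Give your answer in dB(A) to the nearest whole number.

Apply inverse-square spreading to bring every level to the receiver, then sum 10^(L/10).
vacuum pump: 83 − 20·log₁₀(21.7/2.1) = 83 − 20.28 = 62.72 dB(A).
cooling tower: 92 − 20·log₁₀(14.9/1.3) = 92 − 21.18 = 70.82 dB(A).
Σ 10^(L/10) = 1.393e+07 → L_total = 10·log₁₀(1.393e+07) = 71.44 dB(A).

71 dB(A)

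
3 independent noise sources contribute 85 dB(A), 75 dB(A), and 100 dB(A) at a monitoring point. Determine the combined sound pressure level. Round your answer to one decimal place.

Incoherent sources combine by intensity addition: L_total = 10·log₁₀(Σ 10^(L_i/10)).
Σ 10^(L/10) = 10^(85/10) + 10^(75/10) + 10^(100/10) = 1.035e+10.
L_total = 10·log₁₀(1.035e+10) = 100.15 dB(A).

100.1 dB(A)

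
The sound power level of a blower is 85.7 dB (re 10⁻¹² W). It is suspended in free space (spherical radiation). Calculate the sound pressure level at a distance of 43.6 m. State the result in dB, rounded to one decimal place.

The power spreads over a sphere of area 4π·r², so L_p = L_w − 10·log₁₀(4π·r²).
4π·r² = 2.389e+04 m², 10·log₁₀ of that is 43.782 dB.
L_p = 85.7 − 43.782 = 41.92 dB.

41.9 dB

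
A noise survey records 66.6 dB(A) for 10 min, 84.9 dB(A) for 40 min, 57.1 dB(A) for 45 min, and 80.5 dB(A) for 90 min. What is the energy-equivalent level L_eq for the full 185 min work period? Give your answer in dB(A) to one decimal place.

80.9 dB(A)

L_eq = 10·log₁₀[(1/T)·Σ tᵢ·10^(Lᵢ/10)] with T = 185 min.
Σ tᵢ·10^(Lᵢ/10) = 10·10^(66.6/10) + 40·10^(84.9/10) + 45·10^(57.1/10) + 90·10^(80.5/10) = 2.253e+10.
L_eq = 10·log₁₀(2.253e+10/185) = 80.86 dB(A).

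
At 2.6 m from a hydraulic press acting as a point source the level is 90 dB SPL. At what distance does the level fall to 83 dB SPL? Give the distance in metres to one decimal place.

5.8 m

For a point source L₁ − L₂ = 20·log₁₀(r₂/r₁), so r₂ = r₁·10^((L₁−L₂)/20).
r₂ = 2.6·10^((90−83)/20) = 2.6·10^(7.0/20) = 5.82 m.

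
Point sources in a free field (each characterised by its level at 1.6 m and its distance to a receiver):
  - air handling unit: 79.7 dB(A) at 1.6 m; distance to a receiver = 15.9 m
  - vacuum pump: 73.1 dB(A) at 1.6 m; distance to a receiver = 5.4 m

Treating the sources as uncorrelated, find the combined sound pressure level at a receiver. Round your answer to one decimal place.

64.4 dB(A)

Propagate each source to the receiver with L = L_ref − 20·log₁₀(r/r_ref), then add intensities.
air handling unit: 79.7 − 20·log₁₀(15.9/1.6) = 79.7 − 19.95 = 59.75 dB(A).
vacuum pump: 73.1 − 20·log₁₀(5.4/1.6) = 73.1 − 10.57 = 62.53 dB(A).
Σ 10^(L/10) = 2.738e+06 → L_total = 10·log₁₀(2.738e+06) = 64.37 dB(A).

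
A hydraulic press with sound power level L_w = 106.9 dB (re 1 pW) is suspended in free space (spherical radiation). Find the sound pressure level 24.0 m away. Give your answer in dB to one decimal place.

68.3 dB

Free-field spherical radiation: L_p = L_w − 10·log₁₀(4π·r²), r = 24.0 m.
4π·r² = 7238 m², 10·log₁₀ of that is 38.596 dB.
L_p = 106.9 − 38.596 = 68.30 dB.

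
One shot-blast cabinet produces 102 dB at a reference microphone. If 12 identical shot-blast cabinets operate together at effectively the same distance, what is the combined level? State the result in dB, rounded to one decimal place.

112.8 dB

L_total = L₁ + 10·log₁₀ N for N identical incoherent sources.
L_total = 102 + 10·log₁₀(12) = 102 + 10.792 = 112.79 dB.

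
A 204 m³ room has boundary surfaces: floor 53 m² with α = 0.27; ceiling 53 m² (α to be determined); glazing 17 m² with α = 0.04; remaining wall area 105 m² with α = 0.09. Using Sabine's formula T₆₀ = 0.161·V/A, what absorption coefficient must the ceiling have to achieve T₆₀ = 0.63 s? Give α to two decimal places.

A = 0.161·V/T₆₀ = 0.161·204/0.63 = 52.13 m² sabins.
Absorption from the other surfaces = 53·0.27 + 17·0.04 + 105·0.09 = 24.44 m², so the ceiling must supply 27.69 m² over 53 m².
α = 27.69/53 = 0.523.

0.52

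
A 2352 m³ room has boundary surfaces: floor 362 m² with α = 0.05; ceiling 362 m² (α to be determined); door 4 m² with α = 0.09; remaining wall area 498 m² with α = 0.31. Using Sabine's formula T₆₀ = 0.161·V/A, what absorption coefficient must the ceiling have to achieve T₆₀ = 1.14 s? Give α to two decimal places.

0.44

A = 0.161·V/T₆₀ = 0.161·2352/1.14 = 332.17 m² sabins.
Absorption from the other surfaces = 362·0.05 + 4·0.09 + 498·0.31 = 172.84 m², so the ceiling must supply 159.33 m² over 362 m².
α = 159.33/362 = 0.440.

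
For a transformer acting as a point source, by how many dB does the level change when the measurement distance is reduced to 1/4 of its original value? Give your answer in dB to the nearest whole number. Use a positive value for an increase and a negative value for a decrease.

A point source loses 6 dB per doubling of distance; generally ΔL = −20·log₁₀(r₂/r₁).
ΔL = −20·log₁₀(0.25) = +12.04 dB.

+12 dB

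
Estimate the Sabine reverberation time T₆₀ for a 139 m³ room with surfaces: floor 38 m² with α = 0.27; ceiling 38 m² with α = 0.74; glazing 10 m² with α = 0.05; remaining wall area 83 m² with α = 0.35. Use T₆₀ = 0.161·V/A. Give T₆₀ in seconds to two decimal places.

0.33 s

Total absorption A = 38·0.27 + 38·0.74 + 10·0.05 + 83·0.35 = 67.93 m² sabins.
T₆₀ = 0.161·V/A = 0.161·139/67.93 = 0.329 s.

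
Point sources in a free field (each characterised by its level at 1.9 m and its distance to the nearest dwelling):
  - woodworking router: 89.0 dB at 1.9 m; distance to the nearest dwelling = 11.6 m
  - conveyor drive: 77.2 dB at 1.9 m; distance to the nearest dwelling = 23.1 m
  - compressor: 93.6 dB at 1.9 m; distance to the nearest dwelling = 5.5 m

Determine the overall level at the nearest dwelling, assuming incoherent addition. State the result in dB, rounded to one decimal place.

84.7 dB

First find each source's level at the receiver (point-source: −20·log₁₀(r/r_ref)), then combine on an intensity basis.
woodworking router: 89.0 − 20·log₁₀(11.6/1.9) = 89.0 − 15.71 = 73.29 dB.
conveyor drive: 77.2 − 20·log₁₀(23.1/1.9) = 77.2 − 21.70 = 55.50 dB.
compressor: 93.6 − 20·log₁₀(5.5/1.9) = 93.6 − 9.23 = 84.37 dB.
Σ 10^(L/10) = 2.951e+08 → L_total = 10·log₁₀(2.951e+08) = 84.70 dB.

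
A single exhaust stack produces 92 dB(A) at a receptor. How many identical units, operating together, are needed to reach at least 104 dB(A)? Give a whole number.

Need L₁ + 10·log₁₀ N ≥ 104, i.e. log₁₀ N ≥ 1.20.
N ≥ 10^(12.0/10) = 15.849, so N = 16.

16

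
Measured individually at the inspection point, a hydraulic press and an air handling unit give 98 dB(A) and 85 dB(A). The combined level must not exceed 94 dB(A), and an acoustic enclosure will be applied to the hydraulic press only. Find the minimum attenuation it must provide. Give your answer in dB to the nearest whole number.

The untreated sources together contribute 10^(85/10) = 3.162e+08, i.e. 85.00 dB(A).
The limit corresponds to 10^(94/10) = 2.512e+09; subtracting the fixed part leaves 2.196e+09 for the hydraulic press, i.e. 93.42 dB(A).
Required insertion loss = 98 − 93.42 = 4.58 dB.

5 dB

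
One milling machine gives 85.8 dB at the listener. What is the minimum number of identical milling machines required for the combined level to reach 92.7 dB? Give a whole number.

The shortfall is 92.7 − 85.8 = 6.9 dB, and N units add 10·log₁₀ N, so need 10·log₁₀ N ≥ 6.9.
N ≥ 10^(6.9/10) = 4.898, so N = 5.

5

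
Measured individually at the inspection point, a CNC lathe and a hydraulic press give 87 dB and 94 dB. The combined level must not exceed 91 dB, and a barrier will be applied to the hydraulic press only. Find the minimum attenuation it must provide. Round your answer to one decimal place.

5.2 dB

Fixed contribution from the other source: Σ 10^(L/10) = 10^(87/10) = 5.012e+08 (87.00 dB).
The limit corresponds to 10^(91/10) = 1.259e+09; subtracting the fixed part leaves 7.577e+08 for the hydraulic press, i.e. 88.80 dB.
So the hydraulic press must be reduced from 94 to 88.80 dB: IL = 5.20 dB.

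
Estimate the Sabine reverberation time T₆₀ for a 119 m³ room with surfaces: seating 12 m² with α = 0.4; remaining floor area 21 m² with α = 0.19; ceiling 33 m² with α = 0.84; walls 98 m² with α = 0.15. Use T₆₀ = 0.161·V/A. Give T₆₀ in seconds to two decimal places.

0.37 s

Total absorption A = 12·0.4 + 21·0.19 + 33·0.84 + 98·0.15 = 51.21 m² sabins.
T₆₀ = 0.161 × 119 / 51.21 = 0.374 s.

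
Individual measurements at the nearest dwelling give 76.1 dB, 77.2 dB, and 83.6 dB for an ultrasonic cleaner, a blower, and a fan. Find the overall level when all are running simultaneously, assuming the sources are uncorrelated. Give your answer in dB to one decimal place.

85.1 dB

Incoherent sources combine by intensity addition: L_total = 10·log₁₀(Σ 10^(L_i/10)).
Σ 10^(L/10) = 10^(76.1/10) + 10^(77.2/10) + 10^(83.6/10) = 3.223e+08.
L_total = 10·log₁₀(3.223e+08) = 85.08 dB.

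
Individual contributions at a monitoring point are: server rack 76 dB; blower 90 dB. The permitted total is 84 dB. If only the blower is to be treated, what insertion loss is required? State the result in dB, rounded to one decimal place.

6.7 dB

Everything except the blower sums to 10^(76/10) = 3.981e+07 in linear terms, 76.00 dB.
To meet 84 dB overall, the treated blower may contribute at most 10^(84/10) − 3.981e+07 = 2.114e+08, i.e. 83.25 dB.
Required insertion loss = 90 − 83.25 = 6.75 dB.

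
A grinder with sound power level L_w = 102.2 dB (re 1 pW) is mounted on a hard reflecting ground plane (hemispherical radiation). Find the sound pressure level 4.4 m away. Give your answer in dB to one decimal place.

Free-field hemispherical radiation: L_p = L_w − 10·log₁₀(2π·r²), r = 4.4 m.
2π·r² = 121.6 m², 10·log₁₀ of that is 20.851 dB.
L_p = 102.2 − 20.851 = 81.35 dB.

81.3 dB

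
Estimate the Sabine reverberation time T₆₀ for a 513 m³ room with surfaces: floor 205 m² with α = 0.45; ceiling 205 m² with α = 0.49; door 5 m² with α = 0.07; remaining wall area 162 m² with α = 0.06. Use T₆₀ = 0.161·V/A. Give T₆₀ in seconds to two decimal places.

Summing Sᵢαᵢ: 205·0.45 + 205·0.49 + 5·0.07 + 162·0.06 = 202.77 m².
T₆₀ = 0.161·V/A = 0.161·513/202.77 = 0.407 s.

0.41 s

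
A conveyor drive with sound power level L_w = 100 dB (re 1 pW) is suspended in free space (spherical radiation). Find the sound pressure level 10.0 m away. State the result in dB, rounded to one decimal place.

Free-field spherical radiation: L_p = L_w − 10·log₁₀(4π·r²), r = 10.0 m.
4π·r² = 1257 m², 10·log₁₀ of that is 30.992 dB.
L_p = 100 − 30.992 = 69.01 dB.

69.0 dB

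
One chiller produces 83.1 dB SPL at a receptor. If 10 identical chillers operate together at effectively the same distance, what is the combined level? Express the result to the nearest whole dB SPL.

93 dB SPL

N identical incoherent sources raise the level by 10·log₁₀ N.
L_total = 83.1 + 10·log₁₀(10) = 83.1 + 10.000 = 93.10 dB SPL.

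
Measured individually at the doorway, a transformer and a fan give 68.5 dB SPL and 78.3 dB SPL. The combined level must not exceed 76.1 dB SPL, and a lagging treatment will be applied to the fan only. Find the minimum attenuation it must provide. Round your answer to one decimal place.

3.0 dB

Fixed contribution from the other source: Σ 10^(L/10) = 10^(68.5/10) = 7.079e+06 (68.50 dB SPL).
The limit corresponds to 10^(76.1/10) = 4.074e+07; subtracting the fixed part leaves 3.366e+07 for the fan, i.e. 75.27 dB SPL.
Required insertion loss = 78.3 − 75.27 = 3.03 dB.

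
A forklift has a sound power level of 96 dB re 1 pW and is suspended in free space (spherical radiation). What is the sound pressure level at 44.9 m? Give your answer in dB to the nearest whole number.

The power spreads over a sphere of area 4π·r², so L_p = L_w − 10·log₁₀(4π·r²).
4π·r² = 2.533e+04 m², 10·log₁₀ of that is 44.037 dB.
L_p = 96 − 44.037 = 51.96 dB.

52 dB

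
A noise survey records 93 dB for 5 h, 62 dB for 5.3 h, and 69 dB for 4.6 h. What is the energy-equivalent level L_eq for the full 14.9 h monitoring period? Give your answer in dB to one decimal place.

Weight each interval's intensity by its duration and average over T = 14.9 h:
Σ tᵢ·10^(Lᵢ/10) = 5·10^(93/10) + 5.3·10^(62/10) + 4.6·10^(69/10) = 1.002e+10.
L_eq = 10·log₁₀(1.002e+10/14.9) = 88.28 dB.

88.3 dB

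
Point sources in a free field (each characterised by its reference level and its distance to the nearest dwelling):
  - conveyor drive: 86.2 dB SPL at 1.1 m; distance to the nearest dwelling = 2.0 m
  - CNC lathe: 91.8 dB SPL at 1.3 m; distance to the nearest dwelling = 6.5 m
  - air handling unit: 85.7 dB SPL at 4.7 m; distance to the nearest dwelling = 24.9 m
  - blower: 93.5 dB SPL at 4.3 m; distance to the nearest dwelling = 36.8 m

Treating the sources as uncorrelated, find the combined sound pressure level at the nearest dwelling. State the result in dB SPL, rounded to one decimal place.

Apply inverse-square spreading to bring every level to the receiver, then sum 10^(L/10).
conveyor drive: 86.2 − 20·log₁₀(2.0/1.1) = 86.2 − 5.19 = 81.01 dB SPL.
CNC lathe: 91.8 − 20·log₁₀(6.5/1.3) = 91.8 − 13.98 = 77.82 dB SPL.
air handling unit: 85.7 − 20·log₁₀(24.9/4.7) = 85.7 − 14.48 = 71.22 dB SPL.
blower: 93.5 − 20·log₁₀(36.8/4.3) = 93.5 − 18.65 = 74.85 dB SPL.
Σ 10^(L/10) = 2.304e+08 → L_total = 10·log₁₀(2.304e+08) = 83.63 dB SPL.

83.6 dB SPL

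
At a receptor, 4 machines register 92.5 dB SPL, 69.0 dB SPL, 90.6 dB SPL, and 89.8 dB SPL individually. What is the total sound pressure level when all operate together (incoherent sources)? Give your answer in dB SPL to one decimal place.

Incoherent sources combine by intensity addition: L_total = 10·log₁₀(Σ 10^(L_i/10)).
Σ 10^(L/10) = 10^(92.5/10) + 10^(69.0/10) + 10^(90.6/10) + 10^(89.8/10) = 3.889e+09.
L_total = 10·log₁₀(3.889e+09) = 95.90 dB SPL.

95.9 dB SPL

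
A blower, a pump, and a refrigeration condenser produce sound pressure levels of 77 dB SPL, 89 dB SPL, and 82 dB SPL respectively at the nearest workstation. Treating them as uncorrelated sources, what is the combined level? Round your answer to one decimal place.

For uncorrelated sources the intensities add, so convert each level to linear form, sum, and take 10·log₁₀ of the total.
Σ 10^(L/10) = 10^(77/10) + 10^(89/10) + 10^(82/10) = 1.003e+09.
L_total = 10·log₁₀(1.003e+09) = 90.01 dB SPL.

90.0 dB SPL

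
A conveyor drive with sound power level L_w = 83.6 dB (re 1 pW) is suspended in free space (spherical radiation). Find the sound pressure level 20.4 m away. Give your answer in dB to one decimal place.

46.4 dB

The power spreads over a sphere of area 4π·r², so L_p = L_w − 10·log₁₀(4π·r²).
4π·r² = 5230 m², 10·log₁₀ of that is 37.185 dB.
L_p = 83.6 − 37.185 = 46.42 dB.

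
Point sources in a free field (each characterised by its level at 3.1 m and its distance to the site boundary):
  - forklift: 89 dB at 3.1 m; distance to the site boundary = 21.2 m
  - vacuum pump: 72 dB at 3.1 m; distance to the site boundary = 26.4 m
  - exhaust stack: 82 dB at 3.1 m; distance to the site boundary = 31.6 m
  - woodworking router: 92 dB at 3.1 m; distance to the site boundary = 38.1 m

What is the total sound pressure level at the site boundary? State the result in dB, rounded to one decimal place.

74.7 dB

First find each source's level at the receiver (point-source: −20·log₁₀(r/r_ref)), then combine on an intensity basis.
forklift: 89 − 20·log₁₀(21.2/3.1) = 89 − 16.70 = 72.30 dB.
vacuum pump: 72 − 20·log₁₀(26.4/3.1) = 72 − 18.60 = 53.40 dB.
exhaust stack: 82 − 20·log₁₀(31.6/3.1) = 82 − 20.17 = 61.83 dB.
woodworking router: 92 − 20·log₁₀(38.1/3.1) = 92 − 21.79 = 70.21 dB.
Σ 10^(L/10) = 2.922e+07 → L_total = 10·log₁₀(2.922e+07) = 74.66 dB.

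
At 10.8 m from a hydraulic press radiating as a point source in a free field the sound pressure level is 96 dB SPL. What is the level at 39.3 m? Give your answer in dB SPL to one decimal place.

84.8 dB SPL

Spherical spreading from a point source gives a 20·log₁₀(r₂/r₁) drop.
L₂ = 96 − 20·log₁₀(39.3/10.8) = 96 − 11.219 = 84.78 dB SPL.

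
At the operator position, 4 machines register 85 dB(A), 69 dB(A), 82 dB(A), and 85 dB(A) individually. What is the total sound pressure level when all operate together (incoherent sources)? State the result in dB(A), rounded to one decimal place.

For uncorrelated sources the intensities add, so convert each level to linear form, sum, and take 10·log₁₀ of the total.
Σ 10^(L/10) = 10^(85/10) + 10^(69/10) + 10^(82/10) + 10^(85/10) = 7.989e+08.
L_total = 10·log₁₀(7.989e+08) = 89.02 dB(A).

89.0 dB(A)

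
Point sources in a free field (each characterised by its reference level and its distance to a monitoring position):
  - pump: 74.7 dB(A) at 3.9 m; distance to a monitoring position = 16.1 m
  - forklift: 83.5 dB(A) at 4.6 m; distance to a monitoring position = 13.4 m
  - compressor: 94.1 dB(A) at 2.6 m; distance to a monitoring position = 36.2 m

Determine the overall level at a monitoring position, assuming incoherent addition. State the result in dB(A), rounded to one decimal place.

Apply inverse-square spreading to bring every level to the receiver, then sum 10^(L/10).
pump: 74.7 − 20·log₁₀(16.1/3.9) = 74.7 − 12.32 = 62.38 dB(A).
forklift: 83.5 − 20·log₁₀(13.4/4.6) = 83.5 − 9.29 = 74.21 dB(A).
compressor: 94.1 − 20·log₁₀(36.2/2.6) = 94.1 − 22.87 = 71.23 dB(A).
Σ 10^(L/10) = 4.137e+07 → L_total = 10·log₁₀(4.137e+07) = 76.17 dB(A).

76.2 dB(A)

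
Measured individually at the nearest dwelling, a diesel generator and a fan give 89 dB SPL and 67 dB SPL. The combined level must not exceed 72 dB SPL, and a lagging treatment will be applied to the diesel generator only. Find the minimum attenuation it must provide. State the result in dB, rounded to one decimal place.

18.7 dB

Everything except the diesel generator sums to 10^(67/10) = 5.012e+06 in linear terms, 67.00 dB SPL.
To meet 72 dB SPL overall, the treated diesel generator may contribute at most 10^(72/10) − 5.012e+06 = 1.084e+07, i.e. 70.35 dB SPL.
So the diesel generator must be reduced from 89 to 70.35 dB SPL: IL = 18.65 dB.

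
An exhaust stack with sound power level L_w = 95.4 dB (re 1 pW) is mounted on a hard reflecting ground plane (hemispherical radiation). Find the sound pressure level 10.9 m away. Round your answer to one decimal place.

The power spreads over a hemisphere of area 2π·r², so L_p = L_w − 10·log₁₀(2π·r²).
2π·r² = 746.5 m², 10·log₁₀ of that is 28.730 dB.
L_p = 95.4 − 28.730 = 66.67 dB.

66.7 dB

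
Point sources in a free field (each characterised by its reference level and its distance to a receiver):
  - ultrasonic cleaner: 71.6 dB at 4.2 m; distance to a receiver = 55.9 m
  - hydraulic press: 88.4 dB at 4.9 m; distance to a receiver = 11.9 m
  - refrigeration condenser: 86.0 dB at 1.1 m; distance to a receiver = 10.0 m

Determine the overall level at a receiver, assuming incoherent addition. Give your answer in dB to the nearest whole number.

81 dB

Propagate each source to the receiver with L = L_ref − 20·log₁₀(r/r_ref), then add intensities.
ultrasonic cleaner: 71.6 − 20·log₁₀(55.9/4.2) = 71.6 − 22.48 = 49.12 dB.
hydraulic press: 88.4 − 20·log₁₀(11.9/4.9) = 88.4 − 7.71 = 80.69 dB.
refrigeration condenser: 86.0 − 20·log₁₀(10.0/1.1) = 86.0 − 19.17 = 66.83 dB.
Σ 10^(L/10) = 1.222e+08 → L_total = 10·log₁₀(1.222e+08) = 80.87 dB.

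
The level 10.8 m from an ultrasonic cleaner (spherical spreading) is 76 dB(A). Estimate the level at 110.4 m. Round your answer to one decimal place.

Point-source attenuation: ΔL = 20·log₁₀(r₂/r₁) = 20·log₁₀(110.4/10.8) = 20.191 dB.
L₂ = 76 − 20·log₁₀(110.4/10.8) = 76 − 20.191 = 55.81 dB(A).

55.8 dB(A)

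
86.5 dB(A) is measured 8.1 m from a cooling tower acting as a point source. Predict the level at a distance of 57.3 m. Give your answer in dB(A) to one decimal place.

69.5 dB(A)

For a point source, L₂ = L₁ − 20·log₁₀(r₂/r₁).
L₂ = 86.5 − 20·log₁₀(57.3/8.1) = 86.5 − 16.993 = 69.51 dB(A).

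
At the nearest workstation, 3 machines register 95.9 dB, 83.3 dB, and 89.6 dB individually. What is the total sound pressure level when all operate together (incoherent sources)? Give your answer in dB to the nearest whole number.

97 dB

For uncorrelated sources the intensities add, so convert each level to linear form, sum, and take 10·log₁₀ of the total.
Σ 10^(L/10) = 10^(95.9/10) + 10^(83.3/10) + 10^(89.6/10) = 5.016e+09.
L_total = 10·log₁₀(5.016e+09) = 97.00 dB.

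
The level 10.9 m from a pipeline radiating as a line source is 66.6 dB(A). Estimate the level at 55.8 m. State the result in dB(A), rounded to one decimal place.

59.5 dB(A)

Cylindrical spreading from a line source gives a 10·log₁₀(r₂/r₁) drop.
L₂ = 66.6 − 10·log₁₀(55.8/10.9) = 66.6 − 7.092 = 59.51 dB(A).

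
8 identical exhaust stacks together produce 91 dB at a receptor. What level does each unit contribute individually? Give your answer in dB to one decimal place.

8 equal contributions raise the level by 10·log₁₀ 8 = 9.031 dB, so each unit alone gives 91 − 9.031.

82.0 dB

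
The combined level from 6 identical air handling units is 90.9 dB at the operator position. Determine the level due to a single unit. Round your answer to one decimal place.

83.1 dB

For N identical incoherent sources L_total = L₁ + 10·log₁₀ N, so L₁ = 90.9 − 10·log₁₀(6) = 90.9 − 7.782.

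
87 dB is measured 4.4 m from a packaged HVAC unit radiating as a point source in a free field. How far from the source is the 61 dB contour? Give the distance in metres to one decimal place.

Point-source spreading drops the level by 20·log₁₀(r₂/r₁); inverting, r₂/r₁ = 10^(ΔL/20).
r₂ = 4.4·10^((87−61)/20) = 4.4·10^(26.0/20) = 87.79 m.

87.8 m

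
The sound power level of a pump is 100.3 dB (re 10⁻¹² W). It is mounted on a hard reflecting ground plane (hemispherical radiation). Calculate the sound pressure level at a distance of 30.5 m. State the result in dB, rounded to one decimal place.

62.6 dB

Free-field hemispherical radiation: L_p = L_w − 10·log₁₀(2π·r²), r = 30.5 m.
2π·r² = 5845 m², 10·log₁₀ of that is 37.668 dB.
L_p = 100.3 − 37.668 = 62.63 dB.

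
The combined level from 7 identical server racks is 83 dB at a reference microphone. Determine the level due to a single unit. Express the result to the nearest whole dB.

75 dB

7 equal contributions raise the level by 10·log₁₀ 7 = 8.451 dB, so each unit alone gives 83 − 8.451.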